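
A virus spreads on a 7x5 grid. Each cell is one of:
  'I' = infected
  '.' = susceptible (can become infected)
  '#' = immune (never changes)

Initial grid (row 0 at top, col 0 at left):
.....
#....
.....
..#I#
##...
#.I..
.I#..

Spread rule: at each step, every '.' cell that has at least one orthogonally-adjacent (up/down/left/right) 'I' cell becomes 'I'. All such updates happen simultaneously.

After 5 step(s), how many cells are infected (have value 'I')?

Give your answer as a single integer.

Answer: 27

Derivation:
Step 0 (initial): 3 infected
Step 1: +6 new -> 9 infected
Step 2: +6 new -> 15 infected
Step 3: +5 new -> 20 infected
Step 4: +5 new -> 25 infected
Step 5: +2 new -> 27 infected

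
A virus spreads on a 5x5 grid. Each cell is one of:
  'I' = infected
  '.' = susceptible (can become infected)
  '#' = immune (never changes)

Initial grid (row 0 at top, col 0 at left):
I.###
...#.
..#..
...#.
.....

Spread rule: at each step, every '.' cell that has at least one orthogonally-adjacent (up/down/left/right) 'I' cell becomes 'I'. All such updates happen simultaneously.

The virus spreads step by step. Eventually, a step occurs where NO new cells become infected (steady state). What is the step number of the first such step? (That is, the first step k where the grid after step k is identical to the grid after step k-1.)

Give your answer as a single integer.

Answer: 12

Derivation:
Step 0 (initial): 1 infected
Step 1: +2 new -> 3 infected
Step 2: +2 new -> 5 infected
Step 3: +3 new -> 8 infected
Step 4: +2 new -> 10 infected
Step 5: +2 new -> 12 infected
Step 6: +1 new -> 13 infected
Step 7: +1 new -> 14 infected
Step 8: +1 new -> 15 infected
Step 9: +1 new -> 16 infected
Step 10: +1 new -> 17 infected
Step 11: +2 new -> 19 infected
Step 12: +0 new -> 19 infected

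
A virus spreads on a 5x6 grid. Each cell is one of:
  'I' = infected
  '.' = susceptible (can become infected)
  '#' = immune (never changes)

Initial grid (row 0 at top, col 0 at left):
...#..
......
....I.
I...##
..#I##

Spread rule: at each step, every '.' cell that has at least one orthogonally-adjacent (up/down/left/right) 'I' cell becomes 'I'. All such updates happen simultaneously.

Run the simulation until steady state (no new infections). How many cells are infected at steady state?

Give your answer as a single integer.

Step 0 (initial): 3 infected
Step 1: +7 new -> 10 infected
Step 2: +8 new -> 18 infected
Step 3: +4 new -> 22 infected
Step 4: +2 new -> 24 infected
Step 5: +0 new -> 24 infected

Answer: 24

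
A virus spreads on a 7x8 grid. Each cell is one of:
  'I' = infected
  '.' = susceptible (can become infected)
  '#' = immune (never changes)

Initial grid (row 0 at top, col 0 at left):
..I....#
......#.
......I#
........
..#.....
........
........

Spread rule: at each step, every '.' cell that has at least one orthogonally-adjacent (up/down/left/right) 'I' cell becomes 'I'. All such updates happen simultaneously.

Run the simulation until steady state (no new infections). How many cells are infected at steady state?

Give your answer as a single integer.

Answer: 51

Derivation:
Step 0 (initial): 2 infected
Step 1: +5 new -> 7 infected
Step 2: +10 new -> 17 infected
Step 3: +10 new -> 27 infected
Step 4: +8 new -> 35 infected
Step 5: +6 new -> 41 infected
Step 6: +4 new -> 45 infected
Step 7: +4 new -> 49 infected
Step 8: +2 new -> 51 infected
Step 9: +0 new -> 51 infected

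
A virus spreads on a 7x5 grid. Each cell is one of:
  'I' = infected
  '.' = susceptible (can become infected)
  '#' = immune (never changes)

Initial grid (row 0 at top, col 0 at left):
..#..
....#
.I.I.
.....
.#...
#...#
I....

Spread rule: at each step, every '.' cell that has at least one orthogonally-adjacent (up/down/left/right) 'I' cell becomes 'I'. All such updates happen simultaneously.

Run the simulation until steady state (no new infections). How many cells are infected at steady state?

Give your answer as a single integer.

Answer: 30

Derivation:
Step 0 (initial): 3 infected
Step 1: +8 new -> 11 infected
Step 2: +10 new -> 21 infected
Step 3: +8 new -> 29 infected
Step 4: +1 new -> 30 infected
Step 5: +0 new -> 30 infected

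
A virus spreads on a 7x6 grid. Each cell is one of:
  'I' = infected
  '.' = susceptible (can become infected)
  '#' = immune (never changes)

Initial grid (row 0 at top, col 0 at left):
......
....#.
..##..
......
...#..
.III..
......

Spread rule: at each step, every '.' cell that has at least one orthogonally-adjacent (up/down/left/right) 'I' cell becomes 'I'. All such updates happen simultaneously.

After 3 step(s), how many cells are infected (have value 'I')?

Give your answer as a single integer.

Step 0 (initial): 3 infected
Step 1: +7 new -> 10 infected
Step 2: +7 new -> 17 infected
Step 3: +6 new -> 23 infected

Answer: 23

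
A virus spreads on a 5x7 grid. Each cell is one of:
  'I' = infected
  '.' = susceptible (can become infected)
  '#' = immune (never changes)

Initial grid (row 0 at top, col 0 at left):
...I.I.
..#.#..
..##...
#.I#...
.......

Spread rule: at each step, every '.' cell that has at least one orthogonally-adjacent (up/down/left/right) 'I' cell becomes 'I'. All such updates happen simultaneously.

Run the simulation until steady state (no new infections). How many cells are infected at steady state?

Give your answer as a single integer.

Step 0 (initial): 3 infected
Step 1: +7 new -> 10 infected
Step 2: +6 new -> 16 infected
Step 3: +8 new -> 24 infected
Step 4: +4 new -> 28 infected
Step 5: +1 new -> 29 infected
Step 6: +0 new -> 29 infected

Answer: 29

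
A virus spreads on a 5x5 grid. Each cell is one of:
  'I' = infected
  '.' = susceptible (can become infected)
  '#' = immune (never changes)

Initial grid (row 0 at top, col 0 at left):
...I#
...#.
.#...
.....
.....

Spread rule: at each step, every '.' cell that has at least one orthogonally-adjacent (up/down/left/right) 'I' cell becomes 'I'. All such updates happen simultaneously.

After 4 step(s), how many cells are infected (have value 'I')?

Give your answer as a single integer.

Step 0 (initial): 1 infected
Step 1: +1 new -> 2 infected
Step 2: +2 new -> 4 infected
Step 3: +3 new -> 7 infected
Step 4: +3 new -> 10 infected

Answer: 10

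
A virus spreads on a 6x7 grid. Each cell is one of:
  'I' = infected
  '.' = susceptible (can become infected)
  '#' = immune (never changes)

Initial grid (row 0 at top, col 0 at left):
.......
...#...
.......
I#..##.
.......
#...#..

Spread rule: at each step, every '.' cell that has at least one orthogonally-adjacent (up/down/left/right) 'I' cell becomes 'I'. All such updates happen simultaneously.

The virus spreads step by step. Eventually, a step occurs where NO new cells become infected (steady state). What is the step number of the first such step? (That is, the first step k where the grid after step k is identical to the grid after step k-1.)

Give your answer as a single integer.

Answer: 10

Derivation:
Step 0 (initial): 1 infected
Step 1: +2 new -> 3 infected
Step 2: +3 new -> 6 infected
Step 3: +5 new -> 11 infected
Step 4: +6 new -> 17 infected
Step 5: +5 new -> 22 infected
Step 6: +4 new -> 26 infected
Step 7: +5 new -> 31 infected
Step 8: +4 new -> 35 infected
Step 9: +1 new -> 36 infected
Step 10: +0 new -> 36 infected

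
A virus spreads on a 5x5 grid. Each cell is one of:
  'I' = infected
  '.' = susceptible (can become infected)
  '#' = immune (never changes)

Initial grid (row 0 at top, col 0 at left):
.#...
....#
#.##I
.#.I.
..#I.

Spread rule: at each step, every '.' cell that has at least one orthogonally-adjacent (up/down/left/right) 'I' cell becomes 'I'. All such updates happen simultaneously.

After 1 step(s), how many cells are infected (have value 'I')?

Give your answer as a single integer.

Answer: 6

Derivation:
Step 0 (initial): 3 infected
Step 1: +3 new -> 6 infected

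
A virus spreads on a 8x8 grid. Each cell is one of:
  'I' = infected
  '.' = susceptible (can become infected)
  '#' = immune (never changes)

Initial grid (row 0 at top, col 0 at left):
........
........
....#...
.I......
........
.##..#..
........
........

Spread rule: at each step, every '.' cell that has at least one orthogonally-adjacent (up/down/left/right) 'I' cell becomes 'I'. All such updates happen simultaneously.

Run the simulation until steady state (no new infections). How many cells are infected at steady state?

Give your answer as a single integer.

Answer: 60

Derivation:
Step 0 (initial): 1 infected
Step 1: +4 new -> 5 infected
Step 2: +6 new -> 11 infected
Step 3: +7 new -> 18 infected
Step 4: +7 new -> 25 infected
Step 5: +9 new -> 34 infected
Step 6: +9 new -> 43 infected
Step 7: +8 new -> 51 infected
Step 8: +5 new -> 56 infected
Step 9: +3 new -> 59 infected
Step 10: +1 new -> 60 infected
Step 11: +0 new -> 60 infected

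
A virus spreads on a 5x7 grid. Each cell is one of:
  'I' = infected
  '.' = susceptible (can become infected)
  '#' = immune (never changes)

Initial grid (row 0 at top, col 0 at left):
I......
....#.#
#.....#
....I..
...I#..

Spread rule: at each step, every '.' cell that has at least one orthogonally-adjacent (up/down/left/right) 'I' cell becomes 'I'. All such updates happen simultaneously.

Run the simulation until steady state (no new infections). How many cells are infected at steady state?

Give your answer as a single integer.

Step 0 (initial): 3 infected
Step 1: +6 new -> 9 infected
Step 2: +8 new -> 17 infected
Step 3: +9 new -> 26 infected
Step 4: +3 new -> 29 infected
Step 5: +1 new -> 30 infected
Step 6: +0 new -> 30 infected

Answer: 30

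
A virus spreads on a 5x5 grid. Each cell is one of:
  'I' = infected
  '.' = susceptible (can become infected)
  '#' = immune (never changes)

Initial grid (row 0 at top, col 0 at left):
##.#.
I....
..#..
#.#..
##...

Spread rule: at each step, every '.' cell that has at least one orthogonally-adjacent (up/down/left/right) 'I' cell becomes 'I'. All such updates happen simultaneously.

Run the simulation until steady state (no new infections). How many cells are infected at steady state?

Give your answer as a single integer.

Step 0 (initial): 1 infected
Step 1: +2 new -> 3 infected
Step 2: +2 new -> 5 infected
Step 3: +3 new -> 8 infected
Step 4: +2 new -> 10 infected
Step 5: +3 new -> 13 infected
Step 6: +2 new -> 15 infected
Step 7: +2 new -> 17 infected
Step 8: +0 new -> 17 infected

Answer: 17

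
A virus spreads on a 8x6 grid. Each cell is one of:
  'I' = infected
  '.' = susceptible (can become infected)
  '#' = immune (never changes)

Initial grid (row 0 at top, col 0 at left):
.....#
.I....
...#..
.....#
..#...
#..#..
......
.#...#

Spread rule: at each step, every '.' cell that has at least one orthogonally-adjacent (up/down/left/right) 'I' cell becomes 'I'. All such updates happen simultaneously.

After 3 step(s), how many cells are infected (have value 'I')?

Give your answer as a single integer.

Step 0 (initial): 1 infected
Step 1: +4 new -> 5 infected
Step 2: +6 new -> 11 infected
Step 3: +5 new -> 16 infected

Answer: 16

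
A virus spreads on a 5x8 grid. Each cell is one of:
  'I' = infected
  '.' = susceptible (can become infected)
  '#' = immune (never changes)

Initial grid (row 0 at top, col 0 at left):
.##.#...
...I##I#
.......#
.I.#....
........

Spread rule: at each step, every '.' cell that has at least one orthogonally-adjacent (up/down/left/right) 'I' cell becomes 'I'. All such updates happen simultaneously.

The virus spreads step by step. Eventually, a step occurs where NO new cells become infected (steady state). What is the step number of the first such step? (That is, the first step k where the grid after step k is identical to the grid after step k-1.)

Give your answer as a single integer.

Answer: 5

Derivation:
Step 0 (initial): 3 infected
Step 1: +9 new -> 12 infected
Step 2: +10 new -> 22 infected
Step 3: +6 new -> 28 infected
Step 4: +4 new -> 32 infected
Step 5: +0 new -> 32 infected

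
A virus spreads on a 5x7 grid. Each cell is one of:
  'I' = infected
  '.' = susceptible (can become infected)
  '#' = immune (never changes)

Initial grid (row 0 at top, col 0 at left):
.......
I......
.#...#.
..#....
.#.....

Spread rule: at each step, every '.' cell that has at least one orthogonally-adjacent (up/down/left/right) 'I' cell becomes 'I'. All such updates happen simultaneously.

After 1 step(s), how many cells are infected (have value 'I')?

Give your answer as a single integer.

Answer: 4

Derivation:
Step 0 (initial): 1 infected
Step 1: +3 new -> 4 infected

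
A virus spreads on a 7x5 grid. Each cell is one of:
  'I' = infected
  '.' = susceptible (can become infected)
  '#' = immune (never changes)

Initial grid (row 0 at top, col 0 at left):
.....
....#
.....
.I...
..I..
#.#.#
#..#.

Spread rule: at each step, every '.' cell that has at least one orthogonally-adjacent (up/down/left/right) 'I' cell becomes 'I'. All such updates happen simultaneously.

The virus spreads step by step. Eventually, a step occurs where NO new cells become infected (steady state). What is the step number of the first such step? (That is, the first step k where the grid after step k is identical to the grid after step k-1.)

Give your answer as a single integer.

Step 0 (initial): 2 infected
Step 1: +5 new -> 7 infected
Step 2: +8 new -> 15 infected
Step 3: +6 new -> 21 infected
Step 4: +5 new -> 26 infected
Step 5: +1 new -> 27 infected
Step 6: +1 new -> 28 infected
Step 7: +0 new -> 28 infected

Answer: 7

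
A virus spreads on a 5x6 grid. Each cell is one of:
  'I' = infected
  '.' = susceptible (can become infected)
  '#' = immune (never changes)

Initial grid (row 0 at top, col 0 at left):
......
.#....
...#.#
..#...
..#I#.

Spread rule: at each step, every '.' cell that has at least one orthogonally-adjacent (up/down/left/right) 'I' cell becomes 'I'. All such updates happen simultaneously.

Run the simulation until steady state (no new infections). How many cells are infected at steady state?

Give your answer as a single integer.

Answer: 24

Derivation:
Step 0 (initial): 1 infected
Step 1: +1 new -> 2 infected
Step 2: +1 new -> 3 infected
Step 3: +2 new -> 5 infected
Step 4: +2 new -> 7 infected
Step 5: +3 new -> 10 infected
Step 6: +3 new -> 13 infected
Step 7: +2 new -> 15 infected
Step 8: +2 new -> 17 infected
Step 9: +3 new -> 20 infected
Step 10: +3 new -> 23 infected
Step 11: +1 new -> 24 infected
Step 12: +0 new -> 24 infected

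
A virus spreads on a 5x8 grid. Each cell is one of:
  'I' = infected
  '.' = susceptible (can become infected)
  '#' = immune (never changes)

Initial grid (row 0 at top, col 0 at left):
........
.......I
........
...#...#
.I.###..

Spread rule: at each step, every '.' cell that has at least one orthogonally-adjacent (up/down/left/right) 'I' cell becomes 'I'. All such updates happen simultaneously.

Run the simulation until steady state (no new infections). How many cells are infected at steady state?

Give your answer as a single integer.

Step 0 (initial): 2 infected
Step 1: +6 new -> 8 infected
Step 2: +6 new -> 14 infected
Step 3: +7 new -> 21 infected
Step 4: +9 new -> 30 infected
Step 5: +5 new -> 35 infected
Step 6: +0 new -> 35 infected

Answer: 35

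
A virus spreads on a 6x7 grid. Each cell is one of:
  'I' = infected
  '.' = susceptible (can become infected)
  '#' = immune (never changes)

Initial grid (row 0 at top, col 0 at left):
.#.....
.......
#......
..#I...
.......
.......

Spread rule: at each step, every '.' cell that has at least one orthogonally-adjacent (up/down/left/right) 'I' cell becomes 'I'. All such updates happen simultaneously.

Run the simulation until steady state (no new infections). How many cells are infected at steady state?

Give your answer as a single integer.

Step 0 (initial): 1 infected
Step 1: +3 new -> 4 infected
Step 2: +7 new -> 11 infected
Step 3: +10 new -> 21 infected
Step 4: +10 new -> 31 infected
Step 5: +6 new -> 37 infected
Step 6: +2 new -> 39 infected
Step 7: +0 new -> 39 infected

Answer: 39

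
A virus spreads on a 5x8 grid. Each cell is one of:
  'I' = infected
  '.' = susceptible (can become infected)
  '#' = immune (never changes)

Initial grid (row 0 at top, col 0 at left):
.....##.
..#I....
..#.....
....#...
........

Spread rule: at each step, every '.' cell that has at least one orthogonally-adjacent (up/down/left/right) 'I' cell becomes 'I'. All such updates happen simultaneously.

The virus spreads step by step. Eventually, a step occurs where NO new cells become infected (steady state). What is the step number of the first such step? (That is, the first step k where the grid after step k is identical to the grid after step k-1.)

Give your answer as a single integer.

Step 0 (initial): 1 infected
Step 1: +3 new -> 4 infected
Step 2: +5 new -> 9 infected
Step 3: +5 new -> 14 infected
Step 4: +8 new -> 22 infected
Step 5: +8 new -> 30 infected
Step 6: +4 new -> 34 infected
Step 7: +1 new -> 35 infected
Step 8: +0 new -> 35 infected

Answer: 8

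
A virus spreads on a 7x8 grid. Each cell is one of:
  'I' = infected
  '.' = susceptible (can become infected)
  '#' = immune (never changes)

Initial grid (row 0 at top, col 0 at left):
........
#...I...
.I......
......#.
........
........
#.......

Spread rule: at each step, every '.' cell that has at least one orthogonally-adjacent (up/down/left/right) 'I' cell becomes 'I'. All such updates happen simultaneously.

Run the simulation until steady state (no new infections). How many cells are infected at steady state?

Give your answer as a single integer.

Step 0 (initial): 2 infected
Step 1: +8 new -> 10 infected
Step 2: +11 new -> 21 infected
Step 3: +11 new -> 32 infected
Step 4: +8 new -> 40 infected
Step 5: +6 new -> 46 infected
Step 6: +4 new -> 50 infected
Step 7: +2 new -> 52 infected
Step 8: +1 new -> 53 infected
Step 9: +0 new -> 53 infected

Answer: 53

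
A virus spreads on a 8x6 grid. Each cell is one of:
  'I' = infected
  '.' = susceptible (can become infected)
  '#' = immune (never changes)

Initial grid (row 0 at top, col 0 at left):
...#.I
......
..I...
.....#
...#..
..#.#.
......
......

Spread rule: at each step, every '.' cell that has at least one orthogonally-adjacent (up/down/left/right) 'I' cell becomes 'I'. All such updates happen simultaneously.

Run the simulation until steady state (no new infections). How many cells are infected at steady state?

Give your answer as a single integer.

Answer: 43

Derivation:
Step 0 (initial): 2 infected
Step 1: +6 new -> 8 infected
Step 2: +10 new -> 18 infected
Step 3: +5 new -> 23 infected
Step 4: +4 new -> 27 infected
Step 5: +3 new -> 30 infected
Step 6: +4 new -> 34 infected
Step 7: +4 new -> 38 infected
Step 8: +4 new -> 42 infected
Step 9: +1 new -> 43 infected
Step 10: +0 new -> 43 infected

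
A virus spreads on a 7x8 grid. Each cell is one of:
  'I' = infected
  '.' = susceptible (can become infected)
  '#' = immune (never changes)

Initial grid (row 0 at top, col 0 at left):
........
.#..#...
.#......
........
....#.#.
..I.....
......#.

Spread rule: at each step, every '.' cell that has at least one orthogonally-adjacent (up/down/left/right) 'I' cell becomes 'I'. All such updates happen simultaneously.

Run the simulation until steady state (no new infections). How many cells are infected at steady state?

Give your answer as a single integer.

Answer: 50

Derivation:
Step 0 (initial): 1 infected
Step 1: +4 new -> 5 infected
Step 2: +7 new -> 12 infected
Step 3: +7 new -> 19 infected
Step 4: +7 new -> 26 infected
Step 5: +6 new -> 32 infected
Step 6: +7 new -> 39 infected
Step 7: +5 new -> 44 infected
Step 8: +3 new -> 47 infected
Step 9: +2 new -> 49 infected
Step 10: +1 new -> 50 infected
Step 11: +0 new -> 50 infected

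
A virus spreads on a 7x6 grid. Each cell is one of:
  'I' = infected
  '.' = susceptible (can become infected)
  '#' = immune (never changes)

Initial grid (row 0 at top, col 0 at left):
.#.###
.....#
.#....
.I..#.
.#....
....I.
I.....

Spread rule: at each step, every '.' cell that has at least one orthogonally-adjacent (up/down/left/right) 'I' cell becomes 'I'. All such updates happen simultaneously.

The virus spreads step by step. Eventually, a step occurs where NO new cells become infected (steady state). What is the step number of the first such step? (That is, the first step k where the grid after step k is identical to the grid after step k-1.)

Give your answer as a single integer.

Step 0 (initial): 3 infected
Step 1: +8 new -> 11 infected
Step 2: +12 new -> 23 infected
Step 3: +4 new -> 27 infected
Step 4: +6 new -> 33 infected
Step 5: +1 new -> 34 infected
Step 6: +0 new -> 34 infected

Answer: 6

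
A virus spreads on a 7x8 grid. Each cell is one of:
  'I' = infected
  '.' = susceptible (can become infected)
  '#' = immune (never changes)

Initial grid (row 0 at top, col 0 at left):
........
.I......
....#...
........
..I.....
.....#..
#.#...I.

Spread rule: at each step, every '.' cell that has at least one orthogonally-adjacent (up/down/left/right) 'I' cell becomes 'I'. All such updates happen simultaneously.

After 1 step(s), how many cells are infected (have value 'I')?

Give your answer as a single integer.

Step 0 (initial): 3 infected
Step 1: +11 new -> 14 infected

Answer: 14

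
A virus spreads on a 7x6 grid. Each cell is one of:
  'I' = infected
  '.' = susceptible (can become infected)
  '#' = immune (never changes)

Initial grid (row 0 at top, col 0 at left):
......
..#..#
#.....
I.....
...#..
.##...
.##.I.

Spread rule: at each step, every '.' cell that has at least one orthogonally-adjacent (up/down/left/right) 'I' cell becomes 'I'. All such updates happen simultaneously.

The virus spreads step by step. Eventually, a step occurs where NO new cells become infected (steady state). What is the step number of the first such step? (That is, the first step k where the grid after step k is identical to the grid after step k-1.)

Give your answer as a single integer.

Answer: 8

Derivation:
Step 0 (initial): 2 infected
Step 1: +5 new -> 7 infected
Step 2: +7 new -> 14 infected
Step 3: +7 new -> 21 infected
Step 4: +5 new -> 26 infected
Step 5: +5 new -> 31 infected
Step 6: +2 new -> 33 infected
Step 7: +1 new -> 34 infected
Step 8: +0 new -> 34 infected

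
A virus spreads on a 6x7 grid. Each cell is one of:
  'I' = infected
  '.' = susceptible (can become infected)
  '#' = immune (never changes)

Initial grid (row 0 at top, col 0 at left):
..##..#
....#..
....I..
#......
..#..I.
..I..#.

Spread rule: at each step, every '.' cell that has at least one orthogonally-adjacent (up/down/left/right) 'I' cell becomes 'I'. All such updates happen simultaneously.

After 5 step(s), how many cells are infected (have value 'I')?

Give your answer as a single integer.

Step 0 (initial): 3 infected
Step 1: +8 new -> 11 infected
Step 2: +11 new -> 22 infected
Step 3: +7 new -> 29 infected
Step 4: +3 new -> 32 infected
Step 5: +2 new -> 34 infected

Answer: 34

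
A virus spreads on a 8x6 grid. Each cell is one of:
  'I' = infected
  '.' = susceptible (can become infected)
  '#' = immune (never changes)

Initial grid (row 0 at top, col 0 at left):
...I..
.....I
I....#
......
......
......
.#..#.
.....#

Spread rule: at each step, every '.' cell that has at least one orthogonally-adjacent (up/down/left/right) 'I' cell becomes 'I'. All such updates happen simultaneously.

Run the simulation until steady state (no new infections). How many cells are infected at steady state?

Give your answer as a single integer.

Step 0 (initial): 3 infected
Step 1: +8 new -> 11 infected
Step 2: +9 new -> 20 infected
Step 3: +5 new -> 25 infected
Step 4: +6 new -> 31 infected
Step 5: +5 new -> 36 infected
Step 6: +4 new -> 40 infected
Step 7: +3 new -> 43 infected
Step 8: +1 new -> 44 infected
Step 9: +0 new -> 44 infected

Answer: 44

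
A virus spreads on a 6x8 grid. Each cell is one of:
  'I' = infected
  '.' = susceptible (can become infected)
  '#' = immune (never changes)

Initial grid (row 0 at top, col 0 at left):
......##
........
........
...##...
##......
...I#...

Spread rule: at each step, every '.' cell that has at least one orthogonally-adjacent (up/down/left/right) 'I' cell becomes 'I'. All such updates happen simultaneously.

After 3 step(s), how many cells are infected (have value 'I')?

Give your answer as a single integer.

Answer: 9

Derivation:
Step 0 (initial): 1 infected
Step 1: +2 new -> 3 infected
Step 2: +3 new -> 6 infected
Step 3: +3 new -> 9 infected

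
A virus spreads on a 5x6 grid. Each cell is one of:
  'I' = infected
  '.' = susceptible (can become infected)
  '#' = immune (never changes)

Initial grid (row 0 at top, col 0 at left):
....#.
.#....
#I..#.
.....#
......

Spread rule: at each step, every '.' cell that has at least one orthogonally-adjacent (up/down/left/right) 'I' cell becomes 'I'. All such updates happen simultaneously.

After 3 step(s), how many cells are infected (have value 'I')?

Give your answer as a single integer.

Step 0 (initial): 1 infected
Step 1: +2 new -> 3 infected
Step 2: +5 new -> 8 infected
Step 3: +5 new -> 13 infected

Answer: 13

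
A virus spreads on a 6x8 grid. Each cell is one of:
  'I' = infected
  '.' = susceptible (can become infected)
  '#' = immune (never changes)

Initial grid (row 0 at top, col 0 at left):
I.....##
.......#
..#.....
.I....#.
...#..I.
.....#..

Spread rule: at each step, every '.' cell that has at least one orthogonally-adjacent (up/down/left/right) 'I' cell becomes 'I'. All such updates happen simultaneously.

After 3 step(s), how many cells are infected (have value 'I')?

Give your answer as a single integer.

Answer: 32

Derivation:
Step 0 (initial): 3 infected
Step 1: +9 new -> 12 infected
Step 2: +11 new -> 23 infected
Step 3: +9 new -> 32 infected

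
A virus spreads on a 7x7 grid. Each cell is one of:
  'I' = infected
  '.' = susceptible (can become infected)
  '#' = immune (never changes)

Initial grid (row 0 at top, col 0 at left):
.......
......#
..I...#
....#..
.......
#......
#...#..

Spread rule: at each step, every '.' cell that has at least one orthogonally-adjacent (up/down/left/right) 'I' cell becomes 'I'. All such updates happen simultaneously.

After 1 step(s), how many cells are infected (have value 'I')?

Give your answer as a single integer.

Answer: 5

Derivation:
Step 0 (initial): 1 infected
Step 1: +4 new -> 5 infected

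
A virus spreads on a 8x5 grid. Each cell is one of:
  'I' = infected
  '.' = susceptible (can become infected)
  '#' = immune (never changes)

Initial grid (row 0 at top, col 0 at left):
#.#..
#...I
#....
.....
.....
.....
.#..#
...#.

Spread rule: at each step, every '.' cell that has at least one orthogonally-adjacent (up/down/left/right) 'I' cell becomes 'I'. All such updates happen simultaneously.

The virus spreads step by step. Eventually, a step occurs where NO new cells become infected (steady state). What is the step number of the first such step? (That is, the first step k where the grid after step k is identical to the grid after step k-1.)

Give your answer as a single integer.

Step 0 (initial): 1 infected
Step 1: +3 new -> 4 infected
Step 2: +4 new -> 8 infected
Step 3: +4 new -> 12 infected
Step 4: +5 new -> 17 infected
Step 5: +3 new -> 20 infected
Step 6: +4 new -> 24 infected
Step 7: +3 new -> 27 infected
Step 8: +2 new -> 29 infected
Step 9: +2 new -> 31 infected
Step 10: +1 new -> 32 infected
Step 11: +0 new -> 32 infected

Answer: 11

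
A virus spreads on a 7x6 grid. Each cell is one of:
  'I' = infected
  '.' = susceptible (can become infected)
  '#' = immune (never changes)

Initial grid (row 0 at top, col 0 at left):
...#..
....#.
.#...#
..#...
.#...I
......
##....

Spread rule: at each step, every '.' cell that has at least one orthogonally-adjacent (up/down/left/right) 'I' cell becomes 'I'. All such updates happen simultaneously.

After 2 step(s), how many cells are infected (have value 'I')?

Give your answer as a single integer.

Step 0 (initial): 1 infected
Step 1: +3 new -> 4 infected
Step 2: +4 new -> 8 infected

Answer: 8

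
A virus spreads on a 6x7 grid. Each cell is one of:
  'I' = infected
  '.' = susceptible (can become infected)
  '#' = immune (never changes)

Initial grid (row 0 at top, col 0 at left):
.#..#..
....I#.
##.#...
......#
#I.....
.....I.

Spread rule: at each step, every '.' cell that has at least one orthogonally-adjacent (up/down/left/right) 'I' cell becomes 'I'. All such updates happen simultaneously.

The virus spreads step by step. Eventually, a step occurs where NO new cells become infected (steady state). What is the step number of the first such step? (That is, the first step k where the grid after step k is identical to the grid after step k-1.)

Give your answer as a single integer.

Step 0 (initial): 3 infected
Step 1: +8 new -> 11 infected
Step 2: +13 new -> 24 infected
Step 3: +5 new -> 29 infected
Step 4: +2 new -> 31 infected
Step 5: +2 new -> 33 infected
Step 6: +1 new -> 34 infected
Step 7: +0 new -> 34 infected

Answer: 7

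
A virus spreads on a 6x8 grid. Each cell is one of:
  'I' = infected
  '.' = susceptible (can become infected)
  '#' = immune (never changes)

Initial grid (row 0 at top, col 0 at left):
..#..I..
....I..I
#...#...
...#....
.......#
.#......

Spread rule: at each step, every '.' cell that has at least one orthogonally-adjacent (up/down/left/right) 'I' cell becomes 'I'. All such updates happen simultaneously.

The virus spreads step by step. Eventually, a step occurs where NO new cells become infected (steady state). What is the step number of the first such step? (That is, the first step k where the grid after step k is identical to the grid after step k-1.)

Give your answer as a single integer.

Step 0 (initial): 3 infected
Step 1: +7 new -> 10 infected
Step 2: +6 new -> 16 infected
Step 3: +4 new -> 20 infected
Step 4: +7 new -> 27 infected
Step 5: +6 new -> 33 infected
Step 6: +6 new -> 39 infected
Step 7: +2 new -> 41 infected
Step 8: +1 new -> 42 infected
Step 9: +0 new -> 42 infected

Answer: 9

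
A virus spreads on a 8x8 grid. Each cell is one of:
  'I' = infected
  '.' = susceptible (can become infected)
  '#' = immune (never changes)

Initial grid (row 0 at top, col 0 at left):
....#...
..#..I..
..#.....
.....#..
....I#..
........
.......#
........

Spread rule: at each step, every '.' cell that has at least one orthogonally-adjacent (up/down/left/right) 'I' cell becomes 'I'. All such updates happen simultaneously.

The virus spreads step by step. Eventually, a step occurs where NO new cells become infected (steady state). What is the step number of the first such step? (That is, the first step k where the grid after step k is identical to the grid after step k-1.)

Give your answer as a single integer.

Answer: 8

Derivation:
Step 0 (initial): 2 infected
Step 1: +7 new -> 9 infected
Step 2: +10 new -> 19 infected
Step 3: +12 new -> 31 infected
Step 4: +11 new -> 42 infected
Step 5: +8 new -> 50 infected
Step 6: +6 new -> 56 infected
Step 7: +2 new -> 58 infected
Step 8: +0 new -> 58 infected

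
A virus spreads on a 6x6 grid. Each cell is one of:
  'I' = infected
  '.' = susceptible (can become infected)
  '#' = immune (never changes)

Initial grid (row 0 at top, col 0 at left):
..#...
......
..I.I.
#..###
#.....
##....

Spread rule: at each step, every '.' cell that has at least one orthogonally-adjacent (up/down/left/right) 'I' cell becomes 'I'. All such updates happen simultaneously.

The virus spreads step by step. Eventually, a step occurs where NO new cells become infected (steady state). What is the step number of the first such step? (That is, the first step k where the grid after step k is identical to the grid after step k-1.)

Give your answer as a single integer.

Step 0 (initial): 2 infected
Step 1: +6 new -> 8 infected
Step 2: +7 new -> 15 infected
Step 3: +7 new -> 22 infected
Step 4: +3 new -> 25 infected
Step 5: +2 new -> 27 infected
Step 6: +1 new -> 28 infected
Step 7: +0 new -> 28 infected

Answer: 7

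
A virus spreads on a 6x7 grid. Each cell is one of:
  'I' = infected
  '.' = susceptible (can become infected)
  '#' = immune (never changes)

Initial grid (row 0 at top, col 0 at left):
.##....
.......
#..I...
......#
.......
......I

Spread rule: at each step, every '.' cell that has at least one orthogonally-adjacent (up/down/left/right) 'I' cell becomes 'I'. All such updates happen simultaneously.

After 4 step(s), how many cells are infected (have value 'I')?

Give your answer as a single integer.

Step 0 (initial): 2 infected
Step 1: +6 new -> 8 infected
Step 2: +10 new -> 18 infected
Step 3: +9 new -> 27 infected
Step 4: +6 new -> 33 infected

Answer: 33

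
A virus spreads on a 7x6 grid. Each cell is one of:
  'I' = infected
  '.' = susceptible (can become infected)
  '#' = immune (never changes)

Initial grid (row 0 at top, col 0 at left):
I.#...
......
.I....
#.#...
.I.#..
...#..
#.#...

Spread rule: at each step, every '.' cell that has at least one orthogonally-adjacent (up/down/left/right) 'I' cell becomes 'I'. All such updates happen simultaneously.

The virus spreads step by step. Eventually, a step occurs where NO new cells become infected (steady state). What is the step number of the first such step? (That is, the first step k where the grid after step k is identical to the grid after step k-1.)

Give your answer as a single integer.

Step 0 (initial): 3 infected
Step 1: +9 new -> 12 infected
Step 2: +5 new -> 17 infected
Step 3: +3 new -> 20 infected
Step 4: +4 new -> 24 infected
Step 5: +4 new -> 28 infected
Step 6: +3 new -> 31 infected
Step 7: +2 new -> 33 infected
Step 8: +2 new -> 35 infected
Step 9: +0 new -> 35 infected

Answer: 9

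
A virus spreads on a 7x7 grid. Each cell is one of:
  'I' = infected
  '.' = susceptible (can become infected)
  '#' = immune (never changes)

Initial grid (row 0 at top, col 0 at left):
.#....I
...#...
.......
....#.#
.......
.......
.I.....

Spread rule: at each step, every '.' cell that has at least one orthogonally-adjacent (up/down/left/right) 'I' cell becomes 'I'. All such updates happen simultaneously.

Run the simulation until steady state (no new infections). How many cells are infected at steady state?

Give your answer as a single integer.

Answer: 45

Derivation:
Step 0 (initial): 2 infected
Step 1: +5 new -> 7 infected
Step 2: +7 new -> 14 infected
Step 3: +8 new -> 22 infected
Step 4: +9 new -> 31 infected
Step 5: +10 new -> 41 infected
Step 6: +3 new -> 44 infected
Step 7: +1 new -> 45 infected
Step 8: +0 new -> 45 infected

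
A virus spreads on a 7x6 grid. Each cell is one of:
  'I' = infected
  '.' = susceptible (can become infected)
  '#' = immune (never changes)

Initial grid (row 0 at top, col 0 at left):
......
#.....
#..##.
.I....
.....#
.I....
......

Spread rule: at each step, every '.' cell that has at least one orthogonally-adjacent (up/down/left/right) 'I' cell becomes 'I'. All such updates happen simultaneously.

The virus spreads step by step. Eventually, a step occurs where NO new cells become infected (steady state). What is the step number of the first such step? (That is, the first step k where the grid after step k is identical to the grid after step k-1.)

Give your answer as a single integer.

Step 0 (initial): 2 infected
Step 1: +7 new -> 9 infected
Step 2: +8 new -> 17 infected
Step 3: +6 new -> 23 infected
Step 4: +7 new -> 30 infected
Step 5: +4 new -> 34 infected
Step 6: +2 new -> 36 infected
Step 7: +1 new -> 37 infected
Step 8: +0 new -> 37 infected

Answer: 8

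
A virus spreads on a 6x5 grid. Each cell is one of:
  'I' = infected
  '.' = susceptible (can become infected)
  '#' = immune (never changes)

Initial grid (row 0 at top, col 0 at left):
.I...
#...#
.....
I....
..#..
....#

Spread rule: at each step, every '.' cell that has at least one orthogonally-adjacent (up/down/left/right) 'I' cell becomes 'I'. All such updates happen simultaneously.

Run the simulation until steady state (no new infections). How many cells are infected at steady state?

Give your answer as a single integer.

Answer: 26

Derivation:
Step 0 (initial): 2 infected
Step 1: +6 new -> 8 infected
Step 2: +6 new -> 14 infected
Step 3: +5 new -> 19 infected
Step 4: +4 new -> 23 infected
Step 5: +3 new -> 26 infected
Step 6: +0 new -> 26 infected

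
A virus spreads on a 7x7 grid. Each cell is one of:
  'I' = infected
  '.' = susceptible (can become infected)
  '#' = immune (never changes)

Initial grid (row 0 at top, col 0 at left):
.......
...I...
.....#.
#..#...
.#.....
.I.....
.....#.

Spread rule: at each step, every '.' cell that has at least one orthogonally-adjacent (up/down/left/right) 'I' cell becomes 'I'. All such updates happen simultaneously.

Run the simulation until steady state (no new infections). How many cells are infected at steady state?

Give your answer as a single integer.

Answer: 44

Derivation:
Step 0 (initial): 2 infected
Step 1: +7 new -> 9 infected
Step 2: +11 new -> 20 infected
Step 3: +10 new -> 30 infected
Step 4: +9 new -> 39 infected
Step 5: +3 new -> 42 infected
Step 6: +2 new -> 44 infected
Step 7: +0 new -> 44 infected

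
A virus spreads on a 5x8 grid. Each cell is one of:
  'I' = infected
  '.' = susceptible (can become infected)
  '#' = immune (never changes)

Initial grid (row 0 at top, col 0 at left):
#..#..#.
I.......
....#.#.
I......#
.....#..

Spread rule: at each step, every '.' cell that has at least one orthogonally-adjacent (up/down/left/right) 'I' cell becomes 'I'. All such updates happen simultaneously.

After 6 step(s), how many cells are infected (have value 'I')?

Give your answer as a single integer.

Answer: 28

Derivation:
Step 0 (initial): 2 infected
Step 1: +4 new -> 6 infected
Step 2: +5 new -> 11 infected
Step 3: +5 new -> 16 infected
Step 4: +4 new -> 20 infected
Step 5: +4 new -> 24 infected
Step 6: +4 new -> 28 infected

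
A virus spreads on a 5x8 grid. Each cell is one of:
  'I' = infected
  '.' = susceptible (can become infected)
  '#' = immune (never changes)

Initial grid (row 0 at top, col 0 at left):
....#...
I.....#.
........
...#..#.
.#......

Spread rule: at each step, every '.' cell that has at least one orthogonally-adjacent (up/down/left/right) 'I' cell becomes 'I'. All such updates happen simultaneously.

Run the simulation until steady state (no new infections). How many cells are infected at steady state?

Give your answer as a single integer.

Answer: 35

Derivation:
Step 0 (initial): 1 infected
Step 1: +3 new -> 4 infected
Step 2: +4 new -> 8 infected
Step 3: +5 new -> 13 infected
Step 4: +4 new -> 17 infected
Step 5: +3 new -> 20 infected
Step 6: +4 new -> 24 infected
Step 7: +4 new -> 28 infected
Step 8: +3 new -> 31 infected
Step 9: +3 new -> 34 infected
Step 10: +1 new -> 35 infected
Step 11: +0 new -> 35 infected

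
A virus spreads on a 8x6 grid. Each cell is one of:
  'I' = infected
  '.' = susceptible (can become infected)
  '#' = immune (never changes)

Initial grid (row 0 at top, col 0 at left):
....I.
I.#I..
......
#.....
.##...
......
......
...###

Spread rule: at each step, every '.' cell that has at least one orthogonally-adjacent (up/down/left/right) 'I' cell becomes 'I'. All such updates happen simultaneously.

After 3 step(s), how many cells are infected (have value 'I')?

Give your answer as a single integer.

Step 0 (initial): 3 infected
Step 1: +7 new -> 10 infected
Step 2: +7 new -> 17 infected
Step 3: +5 new -> 22 infected

Answer: 22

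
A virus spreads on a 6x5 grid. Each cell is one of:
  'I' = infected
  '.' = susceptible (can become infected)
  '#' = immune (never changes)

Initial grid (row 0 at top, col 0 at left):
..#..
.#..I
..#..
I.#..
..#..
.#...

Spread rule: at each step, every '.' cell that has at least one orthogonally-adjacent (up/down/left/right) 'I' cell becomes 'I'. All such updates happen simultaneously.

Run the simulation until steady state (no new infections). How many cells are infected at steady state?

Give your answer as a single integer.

Answer: 24

Derivation:
Step 0 (initial): 2 infected
Step 1: +6 new -> 8 infected
Step 2: +8 new -> 16 infected
Step 3: +3 new -> 19 infected
Step 4: +3 new -> 22 infected
Step 5: +1 new -> 23 infected
Step 6: +1 new -> 24 infected
Step 7: +0 new -> 24 infected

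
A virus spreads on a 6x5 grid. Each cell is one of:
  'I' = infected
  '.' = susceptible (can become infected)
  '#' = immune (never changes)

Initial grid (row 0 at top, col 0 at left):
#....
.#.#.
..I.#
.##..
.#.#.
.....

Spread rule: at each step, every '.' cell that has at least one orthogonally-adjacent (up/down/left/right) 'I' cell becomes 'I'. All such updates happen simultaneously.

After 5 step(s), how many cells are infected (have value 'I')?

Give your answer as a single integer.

Step 0 (initial): 1 infected
Step 1: +3 new -> 4 infected
Step 2: +3 new -> 7 infected
Step 3: +5 new -> 12 infected
Step 4: +3 new -> 15 infected
Step 5: +3 new -> 18 infected

Answer: 18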